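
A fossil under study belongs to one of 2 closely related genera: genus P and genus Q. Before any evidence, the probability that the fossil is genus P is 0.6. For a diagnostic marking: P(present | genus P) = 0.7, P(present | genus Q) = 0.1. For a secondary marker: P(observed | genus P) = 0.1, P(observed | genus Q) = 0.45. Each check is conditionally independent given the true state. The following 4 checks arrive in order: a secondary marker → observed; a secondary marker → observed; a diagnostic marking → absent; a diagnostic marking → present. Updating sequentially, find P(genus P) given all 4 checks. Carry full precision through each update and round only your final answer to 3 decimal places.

Apply Bayes' rule sequentially, carrying P(genus P) forward.
After a secondary marker='observed': P(genus P) = 0.1·0.6000 / (0.1·0.6000 + 0.45·0.4000) ≈ 0.2500
After a secondary marker='observed': P(genus P) = 0.1·0.2500 / (0.1·0.2500 + 0.45·0.7500) ≈ 0.0690
After a diagnostic marking='absent': P(genus P) = 0.3·0.0690 / (0.3·0.0690 + 0.9·0.9310) ≈ 0.0241
After a diagnostic marking='present': P(genus P) = 0.7·0.0241 / (0.7·0.0241 + 0.1·0.9759) ≈ 0.1474

0.147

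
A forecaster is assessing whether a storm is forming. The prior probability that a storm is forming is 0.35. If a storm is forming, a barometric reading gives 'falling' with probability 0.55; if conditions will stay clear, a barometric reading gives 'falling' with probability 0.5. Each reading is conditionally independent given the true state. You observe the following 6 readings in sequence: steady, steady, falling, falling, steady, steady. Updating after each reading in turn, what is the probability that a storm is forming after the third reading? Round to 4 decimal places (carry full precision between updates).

0.3242

After 'steady': P(storm) = 0.45·0.3500 / (0.45·0.3500 + 0.5·0.6500) ≈ 0.3264
After 'steady': P(storm) = 0.45·0.3264 / (0.45·0.3264 + 0.5·0.6736) ≈ 0.3037
After 'falling': P(storm) = 0.55·0.3037 / (0.55·0.3037 + 0.5·0.6963) ≈ 0.3242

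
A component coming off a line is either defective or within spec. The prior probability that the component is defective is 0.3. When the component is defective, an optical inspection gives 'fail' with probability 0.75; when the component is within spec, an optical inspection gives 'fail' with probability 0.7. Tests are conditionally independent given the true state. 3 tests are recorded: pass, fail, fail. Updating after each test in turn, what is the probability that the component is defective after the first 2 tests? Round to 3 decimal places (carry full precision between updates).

After 'pass': P(defective) = 0.25·0.3000 / (0.25·0.3000 + 0.3·0.7000) ≈ 0.2632
After 'fail': P(defective) = 0.75·0.2632 / (0.75·0.2632 + 0.7·0.7368) ≈ 0.2768

0.277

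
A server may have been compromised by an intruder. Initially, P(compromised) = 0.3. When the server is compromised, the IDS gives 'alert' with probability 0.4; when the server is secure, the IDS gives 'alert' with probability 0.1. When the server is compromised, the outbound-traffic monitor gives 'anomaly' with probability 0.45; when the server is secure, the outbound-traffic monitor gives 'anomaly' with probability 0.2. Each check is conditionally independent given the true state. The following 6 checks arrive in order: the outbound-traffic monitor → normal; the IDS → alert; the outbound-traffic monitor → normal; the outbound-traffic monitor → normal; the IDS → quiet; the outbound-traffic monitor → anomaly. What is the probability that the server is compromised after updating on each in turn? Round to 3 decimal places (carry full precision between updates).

0.455

After the outbound-traffic monitor='normal': P(compromised) = 0.55·0.3000 / (0.55·0.3000 + 0.8·0.7000) ≈ 0.2276
After the IDS='alert': P(compromised) = 0.4·0.2276 / (0.4·0.2276 + 0.1·0.7724) ≈ 0.5410
After the outbound-traffic monitor='normal': P(compromised) = 0.55·0.5410 / (0.55·0.5410 + 0.8·0.4590) ≈ 0.4476
After the outbound-traffic monitor='normal': P(compromised) = 0.55·0.4476 / (0.55·0.4476 + 0.8·0.5524) ≈ 0.3578
After the IDS='quiet': P(compromised) = 0.6·0.3578 / (0.6·0.3578 + 0.9·0.6422) ≈ 0.2708
After the outbound-traffic monitor='anomaly': P(compromised) = 0.45·0.2708 / (0.45·0.2708 + 0.2·0.7292) ≈ 0.4552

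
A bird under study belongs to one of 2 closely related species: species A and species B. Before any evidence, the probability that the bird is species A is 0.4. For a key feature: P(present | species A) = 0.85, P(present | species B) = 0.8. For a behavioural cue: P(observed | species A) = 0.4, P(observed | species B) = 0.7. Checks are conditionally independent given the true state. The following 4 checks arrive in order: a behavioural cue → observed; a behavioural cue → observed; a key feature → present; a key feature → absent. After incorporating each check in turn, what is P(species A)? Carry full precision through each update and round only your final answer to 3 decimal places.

After a behavioural cue='observed': P(species A) = 0.4·0.4000 / (0.4·0.4000 + 0.7·0.6000) ≈ 0.2759
After a behavioural cue='observed': P(species A) = 0.4·0.2759 / (0.4·0.2759 + 0.7·0.7241) ≈ 0.1788
After a key feature='present': P(species A) = 0.85·0.1788 / (0.85·0.1788 + 0.8·0.8212) ≈ 0.1878
After a key feature='absent': P(species A) = 0.15·0.1878 / (0.15·0.1878 + 0.2·0.8122) ≈ 0.1478

0.148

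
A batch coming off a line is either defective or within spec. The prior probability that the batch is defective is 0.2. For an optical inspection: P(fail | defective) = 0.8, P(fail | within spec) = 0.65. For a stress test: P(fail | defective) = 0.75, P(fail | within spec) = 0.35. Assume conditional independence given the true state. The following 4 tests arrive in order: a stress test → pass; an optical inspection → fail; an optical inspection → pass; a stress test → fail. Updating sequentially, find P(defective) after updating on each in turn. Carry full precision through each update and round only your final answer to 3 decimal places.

Apply Bayes' rule sequentially, carrying P(defective) forward.
After a stress test='pass': P(defective) = 0.25·0.2000 / (0.25·0.2000 + 0.65·0.8000) ≈ 0.0877
After an optical inspection='fail': P(defective) = 0.8·0.0877 / (0.8·0.0877 + 0.65·0.9123) ≈ 0.1058
After an optical inspection='pass': P(defective) = 0.2·0.1058 / (0.2·0.1058 + 0.35·0.8942) ≈ 0.0633
After a stress test='fail': P(defective) = 0.75·0.0633 / (0.75·0.0633 + 0.35·0.9367) ≈ 0.1266

0.127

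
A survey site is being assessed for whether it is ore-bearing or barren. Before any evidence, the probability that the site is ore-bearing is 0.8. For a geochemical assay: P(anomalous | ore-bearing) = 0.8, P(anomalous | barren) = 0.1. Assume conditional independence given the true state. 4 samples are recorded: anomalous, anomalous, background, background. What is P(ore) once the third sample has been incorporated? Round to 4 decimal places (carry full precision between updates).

After 'anomalous': P(ore) = 0.8·0.8000 / (0.8·0.8000 + 0.1·0.2000) ≈ 0.9697
After 'anomalous': P(ore) = 0.8·0.9697 / (0.8·0.9697 + 0.1·0.0303) ≈ 0.9961
After 'background': P(ore) = 0.2·0.9961 / (0.2·0.9961 + 0.9·0.0039) ≈ 0.9827

0.9827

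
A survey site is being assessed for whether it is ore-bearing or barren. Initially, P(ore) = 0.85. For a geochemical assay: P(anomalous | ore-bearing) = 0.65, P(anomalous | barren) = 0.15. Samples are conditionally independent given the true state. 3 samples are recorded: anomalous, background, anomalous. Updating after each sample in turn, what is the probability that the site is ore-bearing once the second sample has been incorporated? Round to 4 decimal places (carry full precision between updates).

After 'anomalous': P(ore) = 0.65·0.8500 / (0.65·0.8500 + 0.15·0.1500) ≈ 0.9609
After 'background': P(ore) = 0.35·0.9609 / (0.35·0.9609 + 0.85·0.0391) ≈ 0.9100

0.9100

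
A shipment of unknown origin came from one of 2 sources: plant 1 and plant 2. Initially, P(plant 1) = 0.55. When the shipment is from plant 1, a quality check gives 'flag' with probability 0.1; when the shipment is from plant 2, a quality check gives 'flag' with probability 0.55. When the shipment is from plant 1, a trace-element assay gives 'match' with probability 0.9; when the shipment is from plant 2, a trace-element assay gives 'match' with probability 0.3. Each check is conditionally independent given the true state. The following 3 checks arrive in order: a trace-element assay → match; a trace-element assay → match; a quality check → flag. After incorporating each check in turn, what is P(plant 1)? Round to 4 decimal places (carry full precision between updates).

After a trace-element assay='match': P(plant 1) = 0.9·0.5500 / (0.9·0.5500 + 0.3·0.4500) ≈ 0.7857
After a trace-element assay='match': P(plant 1) = 0.9·0.7857 / (0.9·0.7857 + 0.3·0.2143) ≈ 0.9167
After a quality check='flag': P(plant 1) = 0.1·0.9167 / (0.1·0.9167 + 0.55·0.0833) ≈ 0.6667

0.6667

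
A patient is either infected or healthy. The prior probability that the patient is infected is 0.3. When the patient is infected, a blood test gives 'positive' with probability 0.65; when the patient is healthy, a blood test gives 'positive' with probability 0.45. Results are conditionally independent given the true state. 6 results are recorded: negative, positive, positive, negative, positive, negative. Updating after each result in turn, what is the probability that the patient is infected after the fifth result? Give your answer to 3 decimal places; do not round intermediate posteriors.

0.343

After 'negative': P(infected) = 0.35·0.3000 / (0.35·0.3000 + 0.55·0.7000) ≈ 0.2143
After 'positive': P(infected) = 0.65·0.2143 / (0.65·0.2143 + 0.45·0.7857) ≈ 0.2826
After 'positive': P(infected) = 0.65·0.2826 / (0.65·0.2826 + 0.45·0.7174) ≈ 0.3627
After 'negative': P(infected) = 0.35·0.3627 / (0.35·0.3627 + 0.55·0.6373) ≈ 0.2658
After 'positive': P(infected) = 0.65·0.2658 / (0.65·0.2658 + 0.45·0.7342) ≈ 0.3434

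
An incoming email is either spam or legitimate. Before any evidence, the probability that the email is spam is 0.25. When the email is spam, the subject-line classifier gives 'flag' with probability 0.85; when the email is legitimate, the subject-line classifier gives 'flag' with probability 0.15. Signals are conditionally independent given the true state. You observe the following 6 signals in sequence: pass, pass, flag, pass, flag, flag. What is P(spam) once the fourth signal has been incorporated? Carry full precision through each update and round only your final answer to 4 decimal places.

0.0103

After 'pass': P(spam) = 0.15·0.2500 / (0.15·0.2500 + 0.85·0.7500) ≈ 0.0556
After 'pass': P(spam) = 0.15·0.0556 / (0.15·0.0556 + 0.85·0.9444) ≈ 0.0103
After 'flag': P(spam) = 0.85·0.0103 / (0.85·0.0103 + 0.15·0.9897) ≈ 0.0556
After 'pass': P(spam) = 0.15·0.0556 / (0.15·0.0556 + 0.85·0.9444) ≈ 0.0103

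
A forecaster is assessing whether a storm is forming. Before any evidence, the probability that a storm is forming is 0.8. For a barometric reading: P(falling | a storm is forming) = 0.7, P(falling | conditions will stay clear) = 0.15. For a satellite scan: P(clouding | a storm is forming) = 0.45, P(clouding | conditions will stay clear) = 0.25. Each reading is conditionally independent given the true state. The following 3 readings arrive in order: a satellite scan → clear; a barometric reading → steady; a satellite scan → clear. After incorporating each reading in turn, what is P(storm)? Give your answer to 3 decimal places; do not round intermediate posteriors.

After a satellite scan='clear': P(storm) = 0.55·0.8000 / (0.55·0.8000 + 0.75·0.2000) ≈ 0.7458
After a barometric reading='steady': P(storm) = 0.3·0.7458 / (0.3·0.7458 + 0.85·0.2542) ≈ 0.5087
After a satellite scan='clear': P(storm) = 0.55·0.5087 / (0.55·0.5087 + 0.75·0.4913) ≈ 0.4316

0.432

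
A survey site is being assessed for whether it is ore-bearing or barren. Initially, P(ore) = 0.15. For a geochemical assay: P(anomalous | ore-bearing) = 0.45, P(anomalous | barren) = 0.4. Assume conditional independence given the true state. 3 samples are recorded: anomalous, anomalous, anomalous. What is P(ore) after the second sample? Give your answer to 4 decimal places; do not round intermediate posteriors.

After 'anomalous': P(ore) = 0.45·0.1500 / (0.45·0.1500 + 0.4·0.8500) ≈ 0.1656
After 'anomalous': P(ore) = 0.45·0.1656 / (0.45·0.1656 + 0.4·0.8344) ≈ 0.1826

0.1826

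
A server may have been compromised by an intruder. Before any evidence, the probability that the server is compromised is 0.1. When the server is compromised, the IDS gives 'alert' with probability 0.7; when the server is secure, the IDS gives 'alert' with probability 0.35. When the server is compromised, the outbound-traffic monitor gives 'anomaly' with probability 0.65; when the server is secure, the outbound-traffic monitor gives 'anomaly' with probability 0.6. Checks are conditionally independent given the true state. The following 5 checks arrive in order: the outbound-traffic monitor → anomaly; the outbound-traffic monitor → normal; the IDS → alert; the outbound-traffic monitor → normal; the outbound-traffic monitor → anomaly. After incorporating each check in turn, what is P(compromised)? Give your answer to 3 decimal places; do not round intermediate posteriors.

0.166

After the outbound-traffic monitor='anomaly': P(compromised) = 0.65·0.1000 / (0.65·0.1000 + 0.6·0.9000) ≈ 0.1074
After the outbound-traffic monitor='normal': P(compromised) = 0.35·0.1074 / (0.35·0.1074 + 0.4·0.8926) ≈ 0.0953
After the IDS='alert': P(compromised) = 0.7·0.0953 / (0.7·0.0953 + 0.35·0.9047) ≈ 0.1740
After the outbound-traffic monitor='normal': P(compromised) = 0.35·0.1740 / (0.35·0.1740 + 0.4·0.8260) ≈ 0.1556
After the outbound-traffic monitor='anomaly': P(compromised) = 0.65·0.1556 / (0.65·0.1556 + 0.6·0.8444) ≈ 0.1664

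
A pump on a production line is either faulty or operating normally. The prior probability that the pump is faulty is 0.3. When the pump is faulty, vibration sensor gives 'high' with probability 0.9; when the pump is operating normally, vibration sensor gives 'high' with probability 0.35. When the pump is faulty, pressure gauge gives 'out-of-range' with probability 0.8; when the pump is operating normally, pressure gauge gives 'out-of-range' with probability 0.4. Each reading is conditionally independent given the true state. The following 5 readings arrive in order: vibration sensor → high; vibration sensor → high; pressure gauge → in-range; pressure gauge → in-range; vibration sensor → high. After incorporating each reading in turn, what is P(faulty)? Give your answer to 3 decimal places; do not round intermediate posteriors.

After vibration sensor='high': P(faulty) = 0.9·0.3000 / (0.9·0.3000 + 0.35·0.7000) ≈ 0.5243
After vibration sensor='high': P(faulty) = 0.9·0.5243 / (0.9·0.5243 + 0.35·0.4757) ≈ 0.7392
After pressure gauge='in-range': P(faulty) = 0.2·0.7392 / (0.2·0.7392 + 0.6·0.2608) ≈ 0.4858
After pressure gauge='in-range': P(faulty) = 0.2·0.4858 / (0.2·0.4858 + 0.6·0.5142) ≈ 0.2395
After vibration sensor='high': P(faulty) = 0.9·0.2395 / (0.9·0.2395 + 0.35·0.7605) ≈ 0.4474

0.447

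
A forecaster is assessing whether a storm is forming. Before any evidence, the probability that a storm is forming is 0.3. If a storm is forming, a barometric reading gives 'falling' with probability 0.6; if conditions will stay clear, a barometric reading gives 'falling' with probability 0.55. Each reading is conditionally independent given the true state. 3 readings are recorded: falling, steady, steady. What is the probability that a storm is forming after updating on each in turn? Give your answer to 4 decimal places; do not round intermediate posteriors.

0.2698

After 'falling': P(storm) = 0.6·0.3000 / (0.6·0.3000 + 0.55·0.7000) ≈ 0.3186
After 'steady': P(storm) = 0.4·0.3186 / (0.4·0.3186 + 0.45·0.6814) ≈ 0.2936
After 'steady': P(storm) = 0.4·0.2936 / (0.4·0.2936 + 0.45·0.7064) ≈ 0.2698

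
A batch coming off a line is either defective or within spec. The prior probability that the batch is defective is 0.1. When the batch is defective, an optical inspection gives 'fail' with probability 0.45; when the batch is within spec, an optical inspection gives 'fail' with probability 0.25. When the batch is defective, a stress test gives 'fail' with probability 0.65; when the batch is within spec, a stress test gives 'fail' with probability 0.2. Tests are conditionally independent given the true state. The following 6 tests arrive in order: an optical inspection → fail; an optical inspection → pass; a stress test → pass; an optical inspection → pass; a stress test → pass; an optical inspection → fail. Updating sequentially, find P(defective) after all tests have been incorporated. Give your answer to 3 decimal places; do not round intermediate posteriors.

Apply Bayes' rule sequentially, carrying P(defective) forward.
After an optical inspection='fail': P(defective) = 0.45·0.1000 / (0.45·0.1000 + 0.25·0.9000) ≈ 0.1667
After an optical inspection='pass': P(defective) = 0.55·0.1667 / (0.55·0.1667 + 0.75·0.8333) ≈ 0.1279
After a stress test='pass': P(defective) = 0.35·0.1279 / (0.35·0.1279 + 0.8·0.8721) ≈ 0.0603
After an optical inspection='pass': P(defective) = 0.55·0.0603 / (0.55·0.0603 + 0.75·0.9397) ≈ 0.0449
After a stress test='pass': P(defective) = 0.35·0.0449 / (0.35·0.0449 + 0.8·0.9551) ≈ 0.0202
After an optical inspection='fail': P(defective) = 0.45·0.0202 / (0.45·0.0202 + 0.25·0.9798) ≈ 0.0357

0.036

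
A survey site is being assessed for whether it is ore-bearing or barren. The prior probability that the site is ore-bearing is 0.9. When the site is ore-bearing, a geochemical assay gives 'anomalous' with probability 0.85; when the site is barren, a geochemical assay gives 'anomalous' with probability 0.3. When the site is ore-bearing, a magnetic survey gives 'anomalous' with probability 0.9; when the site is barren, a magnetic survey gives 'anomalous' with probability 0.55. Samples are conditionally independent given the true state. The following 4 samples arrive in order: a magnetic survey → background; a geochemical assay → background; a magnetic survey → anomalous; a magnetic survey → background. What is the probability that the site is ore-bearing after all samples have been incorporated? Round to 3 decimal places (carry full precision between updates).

Each posterior becomes the prior for the next update.
After a magnetic survey='background': P(ore) = 0.1·0.9000 / (0.1·0.9000 + 0.45·0.1000) ≈ 0.6667
After a geochemical assay='background': P(ore) = 0.15·0.6667 / (0.15·0.6667 + 0.7·0.3333) ≈ 0.3000
After a magnetic survey='anomalous': P(ore) = 0.9·0.3000 / (0.9·0.3000 + 0.55·0.7000) ≈ 0.4122
After a magnetic survey='background': P(ore) = 0.1·0.4122 / (0.1·0.4122 + 0.45·0.5878) ≈ 0.1348

0.135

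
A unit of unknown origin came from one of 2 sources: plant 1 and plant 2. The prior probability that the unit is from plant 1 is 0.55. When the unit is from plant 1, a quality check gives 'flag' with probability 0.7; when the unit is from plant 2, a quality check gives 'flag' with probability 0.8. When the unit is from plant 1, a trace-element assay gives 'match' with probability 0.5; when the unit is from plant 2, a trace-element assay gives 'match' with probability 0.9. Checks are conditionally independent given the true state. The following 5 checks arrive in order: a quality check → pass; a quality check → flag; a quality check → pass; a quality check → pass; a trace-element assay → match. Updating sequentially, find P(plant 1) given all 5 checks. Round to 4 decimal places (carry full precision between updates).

After a quality check='pass': P(plant 1) = 0.3·0.5500 / (0.3·0.5500 + 0.2·0.4500) ≈ 0.6471
After a quality check='flag': P(plant 1) = 0.7·0.6471 / (0.7·0.6471 + 0.8·0.3529) ≈ 0.6160
After a quality check='pass': P(plant 1) = 0.3·0.6160 / (0.3·0.6160 + 0.2·0.3840) ≈ 0.7064
After a quality check='pass': P(plant 1) = 0.3·0.7064 / (0.3·0.7064 + 0.2·0.2936) ≈ 0.7831
After a trace-element assay='match': P(plant 1) = 0.5·0.7831 / (0.5·0.7831 + 0.9·0.2169) ≈ 0.6672

0.6672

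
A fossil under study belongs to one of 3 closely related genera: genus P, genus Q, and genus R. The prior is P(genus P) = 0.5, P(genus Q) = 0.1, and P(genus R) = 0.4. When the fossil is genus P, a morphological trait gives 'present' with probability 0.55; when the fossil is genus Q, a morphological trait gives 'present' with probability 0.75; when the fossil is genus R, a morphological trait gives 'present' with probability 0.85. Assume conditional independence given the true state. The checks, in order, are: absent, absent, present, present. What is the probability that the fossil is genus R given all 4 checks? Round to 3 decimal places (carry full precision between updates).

0.160

Apply Bayes' rule sequentially, carrying P(genus R) forward.
After 'absent': normaliser = 0.45·0.5000 + 0.25·0.1000 + 0.15·0.4000; P(genus P) ≈ 0.7258, P(genus Q) ≈ 0.0806, P(genus R) ≈ 0.1935
After 'absent': normaliser = 0.45·0.7258 + 0.25·0.0806 + 0.15·0.1935; P(genus P) ≈ 0.8691, P(genus Q) ≈ 0.0536, P(genus R) ≈ 0.0773
After 'present': normaliser = 0.55·0.8691 + 0.75·0.0536 + 0.85·0.0773; P(genus P) ≈ 0.8186, P(genus Q) ≈ 0.0689, P(genus R) ≈ 0.1125
After 'present': normaliser = 0.55·0.8186 + 0.75·0.0689 + 0.85·0.1125; P(genus P) ≈ 0.7535, P(genus Q) ≈ 0.0865, P(genus R) ≈ 0.1600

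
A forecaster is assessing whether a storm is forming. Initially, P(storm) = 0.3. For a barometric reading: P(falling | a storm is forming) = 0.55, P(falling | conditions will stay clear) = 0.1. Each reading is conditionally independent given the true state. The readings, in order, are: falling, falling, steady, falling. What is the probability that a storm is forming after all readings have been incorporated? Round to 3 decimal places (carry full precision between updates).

Each posterior becomes the prior for the next update.
After 'falling': P(storm) = 0.55·0.3000 / (0.55·0.3000 + 0.1·0.7000) ≈ 0.7021
After 'falling': P(storm) = 0.55·0.7021 / (0.55·0.7021 + 0.1·0.2979) ≈ 0.9284
After 'steady': P(storm) = 0.45·0.9284 / (0.45·0.9284 + 0.9·0.0716) ≈ 0.8663
After 'falling': P(storm) = 0.55·0.8663 / (0.55·0.8663 + 0.1·0.1337) ≈ 0.9727

0.973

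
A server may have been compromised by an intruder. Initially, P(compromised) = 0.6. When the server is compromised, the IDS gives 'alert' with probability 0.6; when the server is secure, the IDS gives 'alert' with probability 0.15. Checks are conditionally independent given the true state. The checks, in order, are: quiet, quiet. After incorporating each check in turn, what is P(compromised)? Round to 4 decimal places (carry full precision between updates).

0.2494

After 'quiet': P(compromised) = 0.4·0.6000 / (0.4·0.6000 + 0.85·0.4000) ≈ 0.4138
After 'quiet': P(compromised) = 0.4·0.4138 / (0.4·0.4138 + 0.85·0.5862) ≈ 0.2494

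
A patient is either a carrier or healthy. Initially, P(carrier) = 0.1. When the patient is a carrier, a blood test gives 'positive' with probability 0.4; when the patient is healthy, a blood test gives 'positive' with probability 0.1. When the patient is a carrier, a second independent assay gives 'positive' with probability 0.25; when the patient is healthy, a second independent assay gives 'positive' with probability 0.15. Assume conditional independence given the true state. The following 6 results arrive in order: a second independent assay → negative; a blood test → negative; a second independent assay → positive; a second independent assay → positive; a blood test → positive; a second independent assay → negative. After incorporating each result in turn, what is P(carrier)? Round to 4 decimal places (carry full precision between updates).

0.3905

Apply Bayes' rule sequentially, carrying P(carrier) forward.
After a second independent assay='negative': P(carrier) = 0.75·0.1000 / (0.75·0.1000 + 0.85·0.9000) ≈ 0.0893
After a blood test='negative': P(carrier) = 0.6·0.0893 / (0.6·0.0893 + 0.9·0.9107) ≈ 0.0613
After a second independent assay='positive': P(carrier) = 0.25·0.0613 / (0.25·0.0613 + 0.15·0.9387) ≈ 0.0982
After a second independent assay='positive': P(carrier) = 0.25·0.0982 / (0.25·0.0982 + 0.15·0.9018) ≈ 0.1537
After a blood test='positive': P(carrier) = 0.4·0.1537 / (0.4·0.1537 + 0.1·0.8463) ≈ 0.4207
After a second independent assay='negative': P(carrier) = 0.75·0.4207 / (0.75·0.4207 + 0.85·0.5793) ≈ 0.3905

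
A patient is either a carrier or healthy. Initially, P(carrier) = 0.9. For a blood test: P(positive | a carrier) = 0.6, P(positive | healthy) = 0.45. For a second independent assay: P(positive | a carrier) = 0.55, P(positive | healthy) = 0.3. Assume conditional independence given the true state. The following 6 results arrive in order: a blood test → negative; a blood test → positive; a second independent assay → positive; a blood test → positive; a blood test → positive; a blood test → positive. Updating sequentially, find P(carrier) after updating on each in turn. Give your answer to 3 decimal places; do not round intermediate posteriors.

After a blood test='negative': P(carrier) = 0.4·0.9000 / (0.4·0.9000 + 0.55·0.1000) ≈ 0.8675
After a blood test='positive': P(carrier) = 0.6·0.8675 / (0.6·0.8675 + 0.45·0.1325) ≈ 0.8972
After a second independent assay='positive': P(carrier) = 0.55·0.8972 / (0.55·0.8972 + 0.3·0.1028) ≈ 0.9412
After a blood test='positive': P(carrier) = 0.6·0.9412 / (0.6·0.9412 + 0.45·0.0588) ≈ 0.9552
After a blood test='positive': P(carrier) = 0.6·0.9552 / (0.6·0.9552 + 0.45·0.0448) ≈ 0.9660
After a blood test='positive': P(carrier) = 0.6·0.9660 / (0.6·0.9660 + 0.45·0.0340) ≈ 0.9743

0.974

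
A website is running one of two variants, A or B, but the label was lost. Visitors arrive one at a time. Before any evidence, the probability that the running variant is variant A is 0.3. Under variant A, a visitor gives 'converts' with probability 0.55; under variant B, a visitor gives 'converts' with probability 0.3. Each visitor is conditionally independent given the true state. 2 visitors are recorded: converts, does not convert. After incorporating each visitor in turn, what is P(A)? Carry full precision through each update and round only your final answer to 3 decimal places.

After 'converts': P(A) = 0.55·0.3000 / (0.55·0.3000 + 0.3·0.7000) ≈ 0.4400
After 'does not convert': P(A) = 0.45·0.4400 / (0.45·0.4400 + 0.7·0.5600) ≈ 0.3356

0.336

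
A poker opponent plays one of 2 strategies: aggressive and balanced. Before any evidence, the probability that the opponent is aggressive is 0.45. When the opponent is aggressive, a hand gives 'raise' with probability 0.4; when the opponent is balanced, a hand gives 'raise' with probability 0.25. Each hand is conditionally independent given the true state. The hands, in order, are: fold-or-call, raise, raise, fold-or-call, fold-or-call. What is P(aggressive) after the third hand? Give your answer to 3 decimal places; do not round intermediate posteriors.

0.626

After 'fold-or-call': P(aggressive) = 0.6·0.4500 / (0.6·0.4500 + 0.75·0.5500) ≈ 0.3956
After 'raise': P(aggressive) = 0.4·0.3956 / (0.4·0.3956 + 0.25·0.6044) ≈ 0.5115
After 'raise': P(aggressive) = 0.4·0.5115 / (0.4·0.5115 + 0.25·0.4885) ≈ 0.6263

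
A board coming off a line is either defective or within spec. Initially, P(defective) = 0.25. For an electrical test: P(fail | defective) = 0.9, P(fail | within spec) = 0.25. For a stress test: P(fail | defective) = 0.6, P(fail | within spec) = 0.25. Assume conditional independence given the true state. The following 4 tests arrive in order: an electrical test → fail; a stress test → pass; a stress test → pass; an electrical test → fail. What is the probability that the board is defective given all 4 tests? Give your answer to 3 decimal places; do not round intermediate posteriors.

After an electrical test='fail': P(defective) = 0.9·0.2500 / (0.9·0.2500 + 0.25·0.7500) ≈ 0.5455
After a stress test='pass': P(defective) = 0.4·0.5455 / (0.4·0.5455 + 0.75·0.4545) ≈ 0.3902
After a stress test='pass': P(defective) = 0.4·0.3902 / (0.4·0.3902 + 0.75·0.6098) ≈ 0.2545
After an electrical test='fail': P(defective) = 0.9·0.2545 / (0.9·0.2545 + 0.25·0.7455) ≈ 0.5513

0.551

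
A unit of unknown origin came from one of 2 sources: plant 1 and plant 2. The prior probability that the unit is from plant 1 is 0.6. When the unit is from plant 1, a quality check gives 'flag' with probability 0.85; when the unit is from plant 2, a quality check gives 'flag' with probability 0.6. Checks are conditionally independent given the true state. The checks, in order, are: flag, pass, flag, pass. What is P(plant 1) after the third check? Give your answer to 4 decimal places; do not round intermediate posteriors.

0.5303

Each posterior becomes the prior for the next update.
After 'flag': P(plant 1) = 0.85·0.6000 / (0.85·0.6000 + 0.6·0.4000) ≈ 0.6800
After 'pass': P(plant 1) = 0.15·0.6800 / (0.15·0.6800 + 0.4·0.3200) ≈ 0.4435
After 'flag': P(plant 1) = 0.85·0.4435 / (0.85·0.4435 + 0.6·0.5565) ≈ 0.5303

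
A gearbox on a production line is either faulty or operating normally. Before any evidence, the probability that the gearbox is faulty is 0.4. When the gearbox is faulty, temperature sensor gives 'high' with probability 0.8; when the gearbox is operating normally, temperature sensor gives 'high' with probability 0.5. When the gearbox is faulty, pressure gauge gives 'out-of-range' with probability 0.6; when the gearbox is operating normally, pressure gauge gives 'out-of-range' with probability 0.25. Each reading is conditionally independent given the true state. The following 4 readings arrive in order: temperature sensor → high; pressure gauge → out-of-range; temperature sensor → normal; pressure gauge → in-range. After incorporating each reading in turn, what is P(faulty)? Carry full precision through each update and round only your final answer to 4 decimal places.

After temperature sensor='high': P(faulty) = 0.8·0.4000 / (0.8·0.4000 + 0.5·0.6000) ≈ 0.5161
After pressure gauge='out-of-range': P(faulty) = 0.6·0.5161 / (0.6·0.5161 + 0.25·0.4839) ≈ 0.7191
After temperature sensor='normal': P(faulty) = 0.2·0.7191 / (0.2·0.7191 + 0.5·0.2809) ≈ 0.5059
After pressure gauge='in-range': P(faulty) = 0.4·0.5059 / (0.4·0.5059 + 0.75·0.4941) ≈ 0.3532

0.3532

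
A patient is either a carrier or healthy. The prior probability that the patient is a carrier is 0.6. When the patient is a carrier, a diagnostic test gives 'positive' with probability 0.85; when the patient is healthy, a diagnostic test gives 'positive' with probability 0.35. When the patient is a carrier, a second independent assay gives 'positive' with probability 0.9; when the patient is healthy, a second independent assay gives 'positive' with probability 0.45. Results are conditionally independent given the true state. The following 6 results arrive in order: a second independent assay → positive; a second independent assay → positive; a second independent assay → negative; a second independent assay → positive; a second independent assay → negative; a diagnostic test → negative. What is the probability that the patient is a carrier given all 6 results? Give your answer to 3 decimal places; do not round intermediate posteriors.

Each posterior becomes the prior for the next update.
After a second independent assay='positive': P(carrier) = 0.9·0.6000 / (0.9·0.6000 + 0.45·0.4000) ≈ 0.7500
After a second independent assay='positive': P(carrier) = 0.9·0.7500 / (0.9·0.7500 + 0.45·0.2500) ≈ 0.8571
After a second independent assay='negative': P(carrier) = 0.1·0.8571 / (0.1·0.8571 + 0.55·0.1429) ≈ 0.5217
After a second independent assay='positive': P(carrier) = 0.9·0.5217 / (0.9·0.5217 + 0.45·0.4783) ≈ 0.6857
After a second independent assay='negative': P(carrier) = 0.1·0.6857 / (0.1·0.6857 + 0.55·0.3143) ≈ 0.2840
After a diagnostic test='negative': P(carrier) = 0.15·0.2840 / (0.15·0.2840 + 0.65·0.7160) ≈ 0.0839

0.084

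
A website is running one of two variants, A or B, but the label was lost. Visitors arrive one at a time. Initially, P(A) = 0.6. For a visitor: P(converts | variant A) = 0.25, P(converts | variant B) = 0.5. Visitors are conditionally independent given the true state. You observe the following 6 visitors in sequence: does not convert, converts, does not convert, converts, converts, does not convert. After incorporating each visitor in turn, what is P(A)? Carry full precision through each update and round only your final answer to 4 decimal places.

0.3876

Each posterior becomes the prior for the next update.
After 'does not convert': P(A) = 0.75·0.6000 / (0.75·0.6000 + 0.5·0.4000) ≈ 0.6923
After 'converts': P(A) = 0.25·0.6923 / (0.25·0.6923 + 0.5·0.3077) ≈ 0.5294
After 'does not convert': P(A) = 0.75·0.5294 / (0.75·0.5294 + 0.5·0.4706) ≈ 0.6279
After 'converts': P(A) = 0.25·0.6279 / (0.25·0.6279 + 0.5·0.3721) ≈ 0.4576
After 'converts': P(A) = 0.25·0.4576 / (0.25·0.4576 + 0.5·0.5424) ≈ 0.2967
After 'does not convert': P(A) = 0.75·0.2967 / (0.75·0.2967 + 0.5·0.7033) ≈ 0.3876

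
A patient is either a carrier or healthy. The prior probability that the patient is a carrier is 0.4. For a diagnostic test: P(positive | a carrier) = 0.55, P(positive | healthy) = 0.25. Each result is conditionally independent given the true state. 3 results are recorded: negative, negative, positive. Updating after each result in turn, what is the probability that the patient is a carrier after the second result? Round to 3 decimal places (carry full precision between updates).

Apply Bayes' rule sequentially, carrying P(carrier) forward.
After 'negative': P(carrier) = 0.45·0.4000 / (0.45·0.4000 + 0.75·0.6000) ≈ 0.2857
After 'negative': P(carrier) = 0.45·0.2857 / (0.45·0.2857 + 0.75·0.7143) ≈ 0.1935

0.194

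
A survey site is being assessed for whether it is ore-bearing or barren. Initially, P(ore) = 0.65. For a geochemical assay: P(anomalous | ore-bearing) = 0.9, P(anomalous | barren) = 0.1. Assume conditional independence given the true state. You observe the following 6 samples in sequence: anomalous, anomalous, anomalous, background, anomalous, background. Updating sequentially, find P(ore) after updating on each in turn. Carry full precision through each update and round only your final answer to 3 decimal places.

0.993

Apply Bayes' rule sequentially, carrying P(ore) forward.
After 'anomalous': P(ore) = 0.9·0.6500 / (0.9·0.6500 + 0.1·0.3500) ≈ 0.9435
After 'anomalous': P(ore) = 0.9·0.9435 / (0.9·0.9435 + 0.1·0.0565) ≈ 0.9934
After 'anomalous': P(ore) = 0.9·0.9934 / (0.9·0.9934 + 0.1·0.0066) ≈ 0.9993
After 'background': P(ore) = 0.1·0.9993 / (0.1·0.9993 + 0.9·0.0007) ≈ 0.9934
After 'anomalous': P(ore) = 0.9·0.9934 / (0.9·0.9934 + 0.1·0.0066) ≈ 0.9993
After 'background': P(ore) = 0.1·0.9993 / (0.1·0.9993 + 0.9·0.0007) ≈ 0.9934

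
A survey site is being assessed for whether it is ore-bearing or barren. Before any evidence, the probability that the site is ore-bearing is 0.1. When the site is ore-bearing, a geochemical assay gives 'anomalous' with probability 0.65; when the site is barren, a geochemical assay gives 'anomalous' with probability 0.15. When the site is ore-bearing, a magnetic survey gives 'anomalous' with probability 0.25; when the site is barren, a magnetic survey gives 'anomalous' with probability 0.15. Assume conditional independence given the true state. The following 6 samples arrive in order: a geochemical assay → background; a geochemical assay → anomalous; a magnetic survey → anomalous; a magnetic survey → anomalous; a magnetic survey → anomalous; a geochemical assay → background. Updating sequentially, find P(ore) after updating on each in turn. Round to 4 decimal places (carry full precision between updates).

0.2743

After a geochemical assay='background': P(ore) = 0.35·0.1000 / (0.35·0.1000 + 0.85·0.9000) ≈ 0.0437
After a geochemical assay='anomalous': P(ore) = 0.65·0.0437 / (0.65·0.0437 + 0.15·0.9563) ≈ 0.1655
After a magnetic survey='anomalous': P(ore) = 0.25·0.1655 / (0.25·0.1655 + 0.15·0.8345) ≈ 0.2484
After a magnetic survey='anomalous': P(ore) = 0.25·0.2484 / (0.25·0.2484 + 0.15·0.7516) ≈ 0.3551
After a magnetic survey='anomalous': P(ore) = 0.25·0.3551 / (0.25·0.3551 + 0.15·0.6449) ≈ 0.4786
After a geochemical assay='background': P(ore) = 0.35·0.4786 / (0.35·0.4786 + 0.85·0.5214) ≈ 0.2743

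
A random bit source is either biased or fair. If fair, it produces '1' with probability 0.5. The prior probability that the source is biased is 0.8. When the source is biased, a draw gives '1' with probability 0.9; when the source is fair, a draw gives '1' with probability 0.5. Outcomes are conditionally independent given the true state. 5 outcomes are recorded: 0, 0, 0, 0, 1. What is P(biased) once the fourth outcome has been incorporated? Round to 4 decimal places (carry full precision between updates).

Apply Bayes' rule sequentially, carrying P(biased) forward.
After '0': P(biased) = 0.1·0.8000 / (0.1·0.8000 + 0.5·0.2000) ≈ 0.4444
After '0': P(biased) = 0.1·0.4444 / (0.1·0.4444 + 0.5·0.5556) ≈ 0.1379
After '0': P(biased) = 0.1·0.1379 / (0.1·0.1379 + 0.5·0.8621) ≈ 0.0310
After '0': P(biased) = 0.1·0.0310 / (0.1·0.0310 + 0.5·0.9690) ≈ 0.0064

0.0064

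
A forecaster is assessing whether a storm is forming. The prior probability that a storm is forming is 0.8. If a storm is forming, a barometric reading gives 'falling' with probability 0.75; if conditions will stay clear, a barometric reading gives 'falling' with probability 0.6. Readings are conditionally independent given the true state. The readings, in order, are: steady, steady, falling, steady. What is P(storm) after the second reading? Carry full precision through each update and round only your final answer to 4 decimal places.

After 'steady': P(storm) = 0.25·0.8000 / (0.25·0.8000 + 0.4·0.2000) ≈ 0.7143
After 'steady': P(storm) = 0.25·0.7143 / (0.25·0.7143 + 0.4·0.2857) ≈ 0.6098

0.6098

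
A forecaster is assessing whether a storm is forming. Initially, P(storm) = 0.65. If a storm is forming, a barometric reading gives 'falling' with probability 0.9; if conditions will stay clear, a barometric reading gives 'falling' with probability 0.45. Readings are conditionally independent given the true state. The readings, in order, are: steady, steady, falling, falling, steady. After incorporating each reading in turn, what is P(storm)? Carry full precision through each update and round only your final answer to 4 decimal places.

0.0427

Each posterior becomes the prior for the next update.
After 'steady': P(storm) = 0.1·0.6500 / (0.1·0.6500 + 0.55·0.3500) ≈ 0.2524
After 'steady': P(storm) = 0.1·0.2524 / (0.1·0.2524 + 0.55·0.7476) ≈ 0.0578
After 'falling': P(storm) = 0.9·0.0578 / (0.9·0.0578 + 0.45·0.9422) ≈ 0.1094
After 'falling': P(storm) = 0.9·0.1094 / (0.9·0.1094 + 0.45·0.8906) ≈ 0.1972
After 'steady': P(storm) = 0.1·0.1972 / (0.1·0.1972 + 0.55·0.8028) ≈ 0.0427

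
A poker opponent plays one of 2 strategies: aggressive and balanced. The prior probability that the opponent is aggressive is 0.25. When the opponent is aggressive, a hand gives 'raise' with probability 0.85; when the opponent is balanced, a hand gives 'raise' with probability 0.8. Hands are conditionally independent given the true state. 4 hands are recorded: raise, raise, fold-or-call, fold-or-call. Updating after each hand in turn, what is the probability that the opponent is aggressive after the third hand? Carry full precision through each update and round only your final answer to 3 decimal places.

0.220

After 'raise': P(aggressive) = 0.85·0.2500 / (0.85·0.2500 + 0.8·0.7500) ≈ 0.2615
After 'raise': P(aggressive) = 0.85·0.2615 / (0.85·0.2615 + 0.8·0.7385) ≈ 0.2734
After 'fold-or-call': P(aggressive) = 0.15·0.2734 / (0.15·0.2734 + 0.2·0.7266) ≈ 0.2201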